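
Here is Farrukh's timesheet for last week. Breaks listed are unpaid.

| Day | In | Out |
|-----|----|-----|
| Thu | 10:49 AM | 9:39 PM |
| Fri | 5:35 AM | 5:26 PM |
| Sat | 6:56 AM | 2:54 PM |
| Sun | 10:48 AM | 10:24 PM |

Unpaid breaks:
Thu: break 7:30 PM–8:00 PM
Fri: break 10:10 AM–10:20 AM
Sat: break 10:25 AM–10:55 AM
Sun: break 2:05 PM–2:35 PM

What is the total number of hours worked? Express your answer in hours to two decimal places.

Thu: 10:49 AM–9:39 PM = 10 h 50 min; less 30 min break → 10 h 20 min
Fri: 5:35 AM–5:26 PM = 11 h 51 min; less 10 min break → 11 h 41 min
Sat: 6:56 AM–2:54 PM = 7 h 58 min; less 30 min break → 7 h 28 min
Sun: 10:48 AM–10:24 PM = 11 h 36 min; less 30 min break → 11 h 6 min
Total: 10 h 20 min + 11 h 41 min + 7 h 28 min + 11 h 6 min = 40 h 35 min.

40.58 hours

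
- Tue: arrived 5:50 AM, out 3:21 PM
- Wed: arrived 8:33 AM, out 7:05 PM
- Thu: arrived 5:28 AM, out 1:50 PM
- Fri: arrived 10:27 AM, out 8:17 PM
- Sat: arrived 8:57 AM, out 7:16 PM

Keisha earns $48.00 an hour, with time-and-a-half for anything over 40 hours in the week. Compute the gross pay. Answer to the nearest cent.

$2536.80

Tue: 5:50 AM–3:21 PM = 9 h 31 min
Wed: 8:33 AM–7:05 PM = 10 h 32 min
Thu: 5:28 AM–1:50 PM = 8 h 22 min
Fri: 10:27 AM–8:17 PM = 9 h 50 min
Sat: 8:57 AM–7:16 PM = 10 h 19 min
Total worked: 48 h 34 min = 2914 min.
Regular 40 h 0 min = 2400 min at $48.00/h; overtime 8 h 34 min = 514 min at $72.00/h.
Pay = (2400 × $48.00 + 514 × $72.00) ÷ 60 = $2536.80.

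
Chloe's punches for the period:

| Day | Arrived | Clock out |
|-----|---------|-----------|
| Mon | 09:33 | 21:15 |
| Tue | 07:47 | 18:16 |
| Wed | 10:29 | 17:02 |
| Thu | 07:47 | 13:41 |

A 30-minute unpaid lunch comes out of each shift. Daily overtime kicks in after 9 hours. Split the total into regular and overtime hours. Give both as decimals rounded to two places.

Mon: 09:33–21:15 = 11 h 42 min; less 30 min break → 11 h 12 min
Tue: 07:47–18:16 = 10 h 29 min; less 30 min break → 9 h 59 min
Wed: 10:29–17:02 = 6 h 33 min; less 30 min break → 6 h 3 min
Thu: 07:47–13:41 = 5 h 54 min; less 30 min break → 5 h 24 min
Mon reg 9 h 0 min / OT 2 h 12 min; Tue reg 9 h 0 min / OT 0 h 59 min; Wed reg 6 h 3 min / OT 0 h 0 min; Thu reg 5 h 24 min / OT 0 h 0 min.
Totals: regular 29 h 27 min, overtime 3 h 11 min.

Regular 29.45 hours, overtime 3.18 hours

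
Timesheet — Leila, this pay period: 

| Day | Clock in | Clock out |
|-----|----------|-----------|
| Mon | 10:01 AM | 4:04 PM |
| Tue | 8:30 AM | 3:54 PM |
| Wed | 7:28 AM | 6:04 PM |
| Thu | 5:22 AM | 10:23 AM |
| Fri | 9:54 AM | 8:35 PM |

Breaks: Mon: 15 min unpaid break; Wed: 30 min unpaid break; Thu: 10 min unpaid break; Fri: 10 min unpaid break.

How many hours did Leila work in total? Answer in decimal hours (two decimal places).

Mon: 10:01 AM–4:04 PM = 6 h 3 min; less 15 min break → 5 h 48 min
Tue: 8:30 AM–3:54 PM = 7 h 24 min
Wed: 7:28 AM–6:04 PM = 10 h 36 min; less 30 min break → 10 h 6 min
Thu: 5:22 AM–10:23 AM = 5 h 1 min; less 10 min break → 4 h 51 min
Fri: 9:54 AM–8:35 PM = 10 h 41 min; less 10 min break → 10 h 31 min
Total: 5 h 48 min + 7 h 24 min + 10 h 6 min + 4 h 51 min + 10 h 31 min = 38 h 40 min.

38.67 hours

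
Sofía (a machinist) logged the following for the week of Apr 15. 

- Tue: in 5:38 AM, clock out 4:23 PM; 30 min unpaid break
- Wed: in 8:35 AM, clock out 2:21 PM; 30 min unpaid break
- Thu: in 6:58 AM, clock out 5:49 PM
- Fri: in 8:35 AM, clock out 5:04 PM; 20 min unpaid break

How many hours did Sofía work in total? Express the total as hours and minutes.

34 h 31 min

Tue: 5:38 AM–4:23 PM = 10 h 45 min; less 30 min break → 10 h 15 min
Wed: 8:35 AM–2:21 PM = 5 h 46 min; less 30 min break → 5 h 16 min
Thu: 6:58 AM–5:49 PM = 10 h 51 min
Fri: 8:35 AM–5:04 PM = 8 h 29 min; less 20 min break → 8 h 9 min
Total: 10 h 15 min + 5 h 16 min + 10 h 51 min + 8 h 9 min = 34 h 31 min.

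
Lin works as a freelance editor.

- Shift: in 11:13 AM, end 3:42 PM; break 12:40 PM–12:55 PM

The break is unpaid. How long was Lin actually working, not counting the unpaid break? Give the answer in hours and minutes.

4 h 14 min

Shift: 11:13 AM–3:42 PM = 4 h 29 min; less 15 min break → 4 h 14 min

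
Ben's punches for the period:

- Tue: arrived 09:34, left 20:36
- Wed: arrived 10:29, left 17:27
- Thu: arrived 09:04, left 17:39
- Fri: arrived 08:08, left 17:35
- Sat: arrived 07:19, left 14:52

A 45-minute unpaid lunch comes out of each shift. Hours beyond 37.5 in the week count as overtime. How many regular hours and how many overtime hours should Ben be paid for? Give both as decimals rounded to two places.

Regular 37.50 hours, overtime 2.33 hours

Tue: 09:34–20:36 = 11 h 2 min; less 45 min break → 10 h 17 min
Wed: 10:29–17:27 = 6 h 58 min; less 45 min break → 6 h 13 min
Thu: 09:04–17:39 = 8 h 35 min; less 45 min break → 7 h 50 min
Fri: 08:08–17:35 = 9 h 27 min; less 45 min break → 8 h 42 min
Sat: 07:19–14:52 = 7 h 33 min; less 45 min break → 6 h 48 min
Total worked: 39 h 50 min = 39.83 h.
Threshold 37.5 h → overtime 2 h 20 min, regular 37 h 30 min.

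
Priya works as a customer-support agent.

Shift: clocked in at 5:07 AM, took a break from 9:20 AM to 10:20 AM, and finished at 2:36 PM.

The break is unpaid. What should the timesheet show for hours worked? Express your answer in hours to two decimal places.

8.48 hours

Shift: 5:07 AM–2:36 PM = 9 h 29 min; less 60 min break → 8 h 29 min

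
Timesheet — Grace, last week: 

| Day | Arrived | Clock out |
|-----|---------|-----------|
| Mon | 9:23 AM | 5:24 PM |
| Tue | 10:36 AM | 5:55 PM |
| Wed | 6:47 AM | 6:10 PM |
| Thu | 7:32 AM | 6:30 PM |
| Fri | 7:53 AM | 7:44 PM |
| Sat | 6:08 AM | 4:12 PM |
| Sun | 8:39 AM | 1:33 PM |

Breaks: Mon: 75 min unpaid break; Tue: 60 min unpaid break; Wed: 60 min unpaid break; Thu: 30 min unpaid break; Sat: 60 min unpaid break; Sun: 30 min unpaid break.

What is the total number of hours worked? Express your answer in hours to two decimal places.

59.25 hours

Mon: 9:23 AM–5:24 PM = 8 h 1 min; less 75 min break → 6 h 46 min
Tue: 10:36 AM–5:55 PM = 7 h 19 min; less 60 min break → 6 h 19 min
Wed: 6:47 AM–6:10 PM = 11 h 23 min; less 60 min break → 10 h 23 min
Thu: 7:32 AM–6:30 PM = 10 h 58 min; less 30 min break → 10 h 28 min
Fri: 7:53 AM–7:44 PM = 11 h 51 min
Sat: 6:08 AM–4:12 PM = 10 h 4 min; less 60 min break → 9 h 4 min
Sun: 8:39 AM–1:33 PM = 4 h 54 min; less 30 min break → 4 h 24 min
Total: 6 h 46 min + 6 h 19 min + 10 h 23 min + 10 h 28 min + 11 h 51 min + 9 h 4 min + 4 h 24 min = 59 h 15 min.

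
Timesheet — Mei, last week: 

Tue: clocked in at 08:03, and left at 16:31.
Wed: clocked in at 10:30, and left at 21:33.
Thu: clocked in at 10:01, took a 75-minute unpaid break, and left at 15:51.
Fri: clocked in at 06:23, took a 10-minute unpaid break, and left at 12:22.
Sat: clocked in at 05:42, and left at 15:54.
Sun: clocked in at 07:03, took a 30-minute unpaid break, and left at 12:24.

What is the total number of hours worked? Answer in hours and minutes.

44 h 58 min

Tue: 08:03–16:31 = 8 h 28 min
Wed: 10:30–21:33 = 11 h 3 min
Thu: 10:01–15:51 = 5 h 50 min; less 75 min break → 4 h 35 min
Fri: 06:23–12:22 = 5 h 59 min; less 10 min break → 5 h 49 min
Sat: 05:42–15:54 = 10 h 12 min
Sun: 07:03–12:24 = 5 h 21 min; less 30 min break → 4 h 51 min
Total: 8 h 28 min + 11 h 3 min + 4 h 35 min + 5 h 49 min + 10 h 12 min + 4 h 51 min = 44 h 58 min.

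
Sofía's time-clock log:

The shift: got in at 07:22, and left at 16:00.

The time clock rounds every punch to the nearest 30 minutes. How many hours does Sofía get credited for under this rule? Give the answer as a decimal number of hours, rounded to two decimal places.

The shift: in 07:22→07:30, out 16:00→16:00; 8 h 30 min

8.50 hours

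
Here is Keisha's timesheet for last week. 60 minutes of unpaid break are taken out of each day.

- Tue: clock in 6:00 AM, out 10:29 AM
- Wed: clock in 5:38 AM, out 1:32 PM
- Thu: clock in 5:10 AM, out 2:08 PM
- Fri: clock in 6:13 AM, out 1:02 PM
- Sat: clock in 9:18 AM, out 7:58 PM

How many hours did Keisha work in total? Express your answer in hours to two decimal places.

Tue: 6:00 AM–10:29 AM = 4 h 29 min; less 60 min break → 3 h 29 min
Wed: 5:38 AM–1:32 PM = 7 h 54 min; less 60 min break → 6 h 54 min
Thu: 5:10 AM–2:08 PM = 8 h 58 min; less 60 min break → 7 h 58 min
Fri: 6:13 AM–1:02 PM = 6 h 49 min; less 60 min break → 5 h 49 min
Sat: 9:18 AM–7:58 PM = 10 h 40 min; less 60 min break → 9 h 40 min
Total: 3 h 29 min + 6 h 54 min + 7 h 58 min + 5 h 49 min + 9 h 40 min = 33 h 50 min.

33.83 hours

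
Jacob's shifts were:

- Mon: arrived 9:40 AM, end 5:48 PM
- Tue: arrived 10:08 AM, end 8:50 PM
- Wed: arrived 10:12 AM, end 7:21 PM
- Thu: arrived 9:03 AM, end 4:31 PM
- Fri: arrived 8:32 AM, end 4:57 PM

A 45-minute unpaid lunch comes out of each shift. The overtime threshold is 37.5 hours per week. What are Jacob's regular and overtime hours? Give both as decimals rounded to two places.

Regular 37.50 hours, overtime 2.62 hours

Mon: 9:40 AM–5:48 PM = 8 h 8 min; less 45 min break → 7 h 23 min
Tue: 10:08 AM–8:50 PM = 10 h 42 min; less 45 min break → 9 h 57 min
Wed: 10:12 AM–7:21 PM = 9 h 9 min; less 45 min break → 8 h 24 min
Thu: 9:03 AM–4:31 PM = 7 h 28 min; less 45 min break → 6 h 43 min
Fri: 8:32 AM–4:57 PM = 8 h 25 min; less 45 min break → 7 h 40 min
Total worked: 40 h 7 min = 40.12 h.
Threshold 37.5 h → overtime 2 h 37 min, regular 37 h 30 min.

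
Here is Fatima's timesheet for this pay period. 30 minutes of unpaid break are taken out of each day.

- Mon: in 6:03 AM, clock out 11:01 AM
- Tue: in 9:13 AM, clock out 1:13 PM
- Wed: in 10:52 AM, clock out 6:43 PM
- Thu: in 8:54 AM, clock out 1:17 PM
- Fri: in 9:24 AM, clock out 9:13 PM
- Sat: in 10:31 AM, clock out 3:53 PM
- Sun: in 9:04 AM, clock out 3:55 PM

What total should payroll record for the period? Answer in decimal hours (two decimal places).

41.73 hours

Mon: 6:03 AM–11:01 AM = 4 h 58 min; less 30 min break → 4 h 28 min
Tue: 9:13 AM–1:13 PM = 4 h 0 min; less 30 min break → 3 h 30 min
Wed: 10:52 AM–6:43 PM = 7 h 51 min; less 30 min break → 7 h 21 min
Thu: 8:54 AM–1:17 PM = 4 h 23 min; less 30 min break → 3 h 53 min
Fri: 9:24 AM–9:13 PM = 11 h 49 min; less 30 min break → 11 h 19 min
Sat: 10:31 AM–3:53 PM = 5 h 22 min; less 30 min break → 4 h 52 min
Sun: 9:04 AM–3:55 PM = 6 h 51 min; less 30 min break → 6 h 21 min
Total: 4 h 28 min + 3 h 30 min + 7 h 21 min + 3 h 53 min + 11 h 19 min + 4 h 52 min + 6 h 21 min = 41 h 44 min.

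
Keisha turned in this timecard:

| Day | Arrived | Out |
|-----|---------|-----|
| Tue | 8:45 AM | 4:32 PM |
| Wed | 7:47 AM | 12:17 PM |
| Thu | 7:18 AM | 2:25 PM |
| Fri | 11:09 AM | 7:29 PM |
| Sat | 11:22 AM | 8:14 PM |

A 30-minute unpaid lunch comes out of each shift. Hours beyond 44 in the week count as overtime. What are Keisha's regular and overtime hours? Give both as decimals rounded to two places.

Tue: 8:45 AM–4:32 PM = 7 h 47 min; less 30 min break → 7 h 17 min
Wed: 7:47 AM–12:17 PM = 4 h 30 min; less 30 min break → 4 h 0 min
Thu: 7:18 AM–2:25 PM = 7 h 7 min; less 30 min break → 6 h 37 min
Fri: 11:09 AM–7:29 PM = 8 h 20 min; less 30 min break → 7 h 50 min
Sat: 11:22 AM–8:14 PM = 8 h 52 min; less 30 min break → 8 h 22 min
Total worked: 34 h 6 min = 34.10 h.
Threshold 44 h → overtime 0 h 0 min, regular 34 h 6 min.

Regular 34.10 hours, overtime 0.00 hours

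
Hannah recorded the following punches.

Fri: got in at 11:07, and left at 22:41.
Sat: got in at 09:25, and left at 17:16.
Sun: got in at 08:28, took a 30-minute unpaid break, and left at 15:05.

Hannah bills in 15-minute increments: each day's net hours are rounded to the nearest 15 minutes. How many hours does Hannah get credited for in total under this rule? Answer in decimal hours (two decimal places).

Fri: 11:07–22:41 = 11 h 34 min → rounds to 11 h 30 min
Sat: 09:25–17:16 = 7 h 51 min → rounds to 7 h 45 min
Sun: 08:28–15:05 = 6 h 37 min − 30 min = 6 h 7 min → rounds to 6 h 0 min
Total credited: 25 h 15 min.

25.25 hours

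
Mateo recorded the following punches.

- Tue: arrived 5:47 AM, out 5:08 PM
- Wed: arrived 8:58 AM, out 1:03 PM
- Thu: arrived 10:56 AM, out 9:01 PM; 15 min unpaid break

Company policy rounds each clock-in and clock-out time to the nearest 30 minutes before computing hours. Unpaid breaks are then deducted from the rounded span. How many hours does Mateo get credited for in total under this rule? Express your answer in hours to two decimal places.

24.75 hours

Tue: in 5:47 AM→6:00 AM, out 5:08 PM→5:00 PM; 11 h 0 min
Wed: in 8:58 AM→9:00 AM, out 1:03 PM→1:00 PM; 4 h 0 min
Thu: in 10:56 AM→11:00 AM, out 9:01 PM→9:00 PM; 10 h 0 min − 15 min = 9 h 45 min
Total credited: 24 h 45 min.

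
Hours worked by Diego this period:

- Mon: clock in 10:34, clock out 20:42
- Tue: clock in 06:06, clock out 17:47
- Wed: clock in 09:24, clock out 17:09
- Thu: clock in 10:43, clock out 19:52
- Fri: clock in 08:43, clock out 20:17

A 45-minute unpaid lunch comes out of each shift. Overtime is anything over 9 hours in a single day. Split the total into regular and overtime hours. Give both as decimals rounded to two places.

Mon: 10:34–20:42 = 10 h 8 min; less 45 min break → 9 h 23 min
Tue: 06:06–17:47 = 11 h 41 min; less 45 min break → 10 h 56 min
Wed: 09:24–17:09 = 7 h 45 min; less 45 min break → 7 h 0 min
Thu: 10:43–19:52 = 9 h 9 min; less 45 min break → 8 h 24 min
Fri: 08:43–20:17 = 11 h 34 min; less 45 min break → 10 h 49 min
Mon reg 9 h 0 min / OT 0 h 23 min; Tue reg 9 h 0 min / OT 1 h 56 min; Wed reg 7 h 0 min / OT 0 h 0 min; Thu reg 8 h 24 min / OT 0 h 0 min; Fri reg 9 h 0 min / OT 1 h 49 min.
Totals: regular 42 h 24 min, overtime 4 h 8 min.

Regular 42.40 hours, overtime 4.13 hours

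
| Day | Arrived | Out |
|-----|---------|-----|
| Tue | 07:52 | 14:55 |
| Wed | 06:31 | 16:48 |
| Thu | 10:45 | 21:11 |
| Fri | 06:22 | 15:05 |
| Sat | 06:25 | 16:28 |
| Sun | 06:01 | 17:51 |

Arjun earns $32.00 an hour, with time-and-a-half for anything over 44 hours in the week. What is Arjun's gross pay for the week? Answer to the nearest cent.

$2097.60

Tue: 07:52–14:55 = 7 h 3 min
Wed: 06:31–16:48 = 10 h 17 min
Thu: 10:45–21:11 = 10 h 26 min
Fri: 06:22–15:05 = 8 h 43 min
Sat: 06:25–16:28 = 10 h 3 min
Sun: 06:01–17:51 = 11 h 50 min
Total worked: 58 h 22 min = 3502 min.
Regular 44 h 0 min = 2640 min at $32.00/h; overtime 14 h 22 min = 862 min at $48.00/h.
Pay = (2640 × $32.00 + 862 × $48.00) ÷ 60 = $2097.60.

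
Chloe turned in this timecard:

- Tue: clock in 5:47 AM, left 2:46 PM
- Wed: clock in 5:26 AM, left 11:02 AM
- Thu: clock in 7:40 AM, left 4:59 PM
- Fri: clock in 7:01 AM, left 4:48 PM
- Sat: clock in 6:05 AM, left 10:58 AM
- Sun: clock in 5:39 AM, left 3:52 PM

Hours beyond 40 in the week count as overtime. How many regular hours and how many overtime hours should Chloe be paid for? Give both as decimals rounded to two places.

Tue: 5:47 AM–2:46 PM = 8 h 59 min
Wed: 5:26 AM–11:02 AM = 5 h 36 min
Thu: 7:40 AM–4:59 PM = 9 h 19 min
Fri: 7:01 AM–4:48 PM = 9 h 47 min
Sat: 6:05 AM–10:58 AM = 4 h 53 min
Sun: 5:39 AM–3:52 PM = 10 h 13 min
Total worked: 48 h 47 min = 48.78 h.
Threshold 40 h → overtime 8 h 47 min, regular 40 h 0 min.

Regular 40.00 hours, overtime 8.78 hours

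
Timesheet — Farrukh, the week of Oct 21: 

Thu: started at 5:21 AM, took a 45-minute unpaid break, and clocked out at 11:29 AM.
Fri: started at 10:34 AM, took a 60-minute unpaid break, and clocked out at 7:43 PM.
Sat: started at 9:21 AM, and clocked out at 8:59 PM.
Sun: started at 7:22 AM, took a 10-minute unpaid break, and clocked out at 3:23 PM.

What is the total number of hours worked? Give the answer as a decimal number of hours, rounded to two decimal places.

33.02 hours

Thu: 5:21 AM–11:29 AM = 6 h 8 min; less 45 min break → 5 h 23 min
Fri: 10:34 AM–7:43 PM = 9 h 9 min; less 60 min break → 8 h 9 min
Sat: 9:21 AM–8:59 PM = 11 h 38 min
Sun: 7:22 AM–3:23 PM = 8 h 1 min; less 10 min break → 7 h 51 min
Total: 5 h 23 min + 8 h 9 min + 11 h 38 min + 7 h 51 min = 33 h 1 min.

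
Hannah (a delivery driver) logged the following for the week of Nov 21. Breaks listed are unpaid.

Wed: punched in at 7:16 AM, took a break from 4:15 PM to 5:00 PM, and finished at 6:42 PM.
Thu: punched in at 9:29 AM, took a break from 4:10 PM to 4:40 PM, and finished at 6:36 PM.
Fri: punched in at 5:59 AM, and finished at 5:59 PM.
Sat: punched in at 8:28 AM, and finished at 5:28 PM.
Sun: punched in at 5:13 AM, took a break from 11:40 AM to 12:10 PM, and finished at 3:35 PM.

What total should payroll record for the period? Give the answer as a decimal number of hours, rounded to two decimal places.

Wed: 7:16 AM–6:42 PM = 11 h 26 min; less 45 min break → 10 h 41 min
Thu: 9:29 AM–6:36 PM = 9 h 7 min; less 30 min break → 8 h 37 min
Fri: 5:59 AM–5:59 PM = 12 h 0 min
Sat: 8:28 AM–5:28 PM = 9 h 0 min
Sun: 5:13 AM–3:35 PM = 10 h 22 min; less 30 min break → 9 h 52 min
Total: 10 h 41 min + 8 h 37 min + 12 h 0 min + 9 h 0 min + 9 h 52 min = 50 h 10 min.

50.17 hours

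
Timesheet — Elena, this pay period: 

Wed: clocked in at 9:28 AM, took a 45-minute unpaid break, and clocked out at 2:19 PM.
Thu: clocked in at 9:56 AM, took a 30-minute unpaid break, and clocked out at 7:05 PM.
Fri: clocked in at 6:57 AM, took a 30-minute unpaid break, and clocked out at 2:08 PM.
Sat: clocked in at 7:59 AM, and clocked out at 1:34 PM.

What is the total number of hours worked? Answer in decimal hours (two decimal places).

Wed: 9:28 AM–2:19 PM = 4 h 51 min; less 45 min break → 4 h 6 min
Thu: 9:56 AM–7:05 PM = 9 h 9 min; less 30 min break → 8 h 39 min
Fri: 6:57 AM–2:08 PM = 7 h 11 min; less 30 min break → 6 h 41 min
Sat: 7:59 AM–1:34 PM = 5 h 35 min
Total: 4 h 6 min + 8 h 39 min + 6 h 41 min + 5 h 35 min = 25 h 1 min.

25.02 hours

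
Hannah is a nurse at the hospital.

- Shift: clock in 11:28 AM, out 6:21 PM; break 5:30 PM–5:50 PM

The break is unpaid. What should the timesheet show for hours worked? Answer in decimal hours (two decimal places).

6.55 hours

Shift: 11:28 AM–6:21 PM = 6 h 53 min; less 20 min break → 6 h 33 min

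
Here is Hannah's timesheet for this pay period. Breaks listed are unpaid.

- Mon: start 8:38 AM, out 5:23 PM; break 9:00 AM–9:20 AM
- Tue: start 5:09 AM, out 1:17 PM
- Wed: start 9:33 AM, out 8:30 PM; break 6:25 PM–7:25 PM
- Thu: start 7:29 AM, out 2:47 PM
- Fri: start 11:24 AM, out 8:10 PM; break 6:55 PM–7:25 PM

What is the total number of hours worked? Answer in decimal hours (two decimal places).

42.07 hours

Mon: 8:38 AM–5:23 PM = 8 h 45 min; less 20 min break → 8 h 25 min
Tue: 5:09 AM–1:17 PM = 8 h 8 min
Wed: 9:33 AM–8:30 PM = 10 h 57 min; less 60 min break → 9 h 57 min
Thu: 7:29 AM–2:47 PM = 7 h 18 min
Fri: 11:24 AM–8:10 PM = 8 h 46 min; less 30 min break → 8 h 16 min
Total: 8 h 25 min + 8 h 8 min + 9 h 57 min + 7 h 18 min + 8 h 16 min = 42 h 4 min.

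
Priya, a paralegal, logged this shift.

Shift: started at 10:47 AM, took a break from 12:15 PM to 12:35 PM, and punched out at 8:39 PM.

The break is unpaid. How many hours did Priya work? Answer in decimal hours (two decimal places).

9.53 hours

Shift: 10:47 AM–8:39 PM = 9 h 52 min; less 20 min break → 9 h 32 min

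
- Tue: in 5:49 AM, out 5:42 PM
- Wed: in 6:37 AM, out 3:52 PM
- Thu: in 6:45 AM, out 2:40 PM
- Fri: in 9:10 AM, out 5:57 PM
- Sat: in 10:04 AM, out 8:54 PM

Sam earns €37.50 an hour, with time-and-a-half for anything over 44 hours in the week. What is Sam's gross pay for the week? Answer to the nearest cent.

€1912.50

Tue: 5:49 AM–5:42 PM = 11 h 53 min
Wed: 6:37 AM–3:52 PM = 9 h 15 min
Thu: 6:45 AM–2:40 PM = 7 h 55 min
Fri: 9:10 AM–5:57 PM = 8 h 47 min
Sat: 10:04 AM–8:54 PM = 10 h 50 min
Total worked: 48 h 40 min = 2920 min.
Regular 44 h 0 min = 2640 min at €37.50/h; overtime 4 h 40 min = 280 min at €56.25/h.
Pay = (2640 × €37.50 + 280 × €56.25) ÷ 60 = €1912.50.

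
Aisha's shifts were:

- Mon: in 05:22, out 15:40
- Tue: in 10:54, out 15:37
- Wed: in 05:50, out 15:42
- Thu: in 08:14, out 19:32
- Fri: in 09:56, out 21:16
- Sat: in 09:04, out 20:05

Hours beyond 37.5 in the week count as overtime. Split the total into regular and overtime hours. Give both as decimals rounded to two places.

Mon: 05:22–15:40 = 10 h 18 min
Tue: 10:54–15:37 = 4 h 43 min
Wed: 05:50–15:42 = 9 h 52 min
Thu: 08:14–19:32 = 11 h 18 min
Fri: 09:56–21:16 = 11 h 20 min
Sat: 09:04–20:05 = 11 h 1 min
Total worked: 58 h 32 min = 58.53 h.
Threshold 37.5 h → overtime 21 h 2 min, regular 37 h 30 min.

Regular 37.50 hours, overtime 21.03 hours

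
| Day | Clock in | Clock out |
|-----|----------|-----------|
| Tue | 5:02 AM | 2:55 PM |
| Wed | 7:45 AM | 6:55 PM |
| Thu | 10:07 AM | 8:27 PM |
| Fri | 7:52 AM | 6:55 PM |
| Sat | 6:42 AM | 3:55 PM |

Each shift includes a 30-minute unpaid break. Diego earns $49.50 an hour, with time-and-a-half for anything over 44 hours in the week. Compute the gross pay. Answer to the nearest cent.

Tue: 5:02 AM–2:55 PM = 9 h 53 min; less 30 min break → 9 h 23 min
Wed: 7:45 AM–6:55 PM = 11 h 10 min; less 30 min break → 10 h 40 min
Thu: 10:07 AM–8:27 PM = 10 h 20 min; less 30 min break → 9 h 50 min
Fri: 7:52 AM–6:55 PM = 11 h 3 min; less 30 min break → 10 h 33 min
Sat: 6:42 AM–3:55 PM = 9 h 13 min; less 30 min break → 8 h 43 min
Total worked: 49 h 9 min = 2949 min.
Regular 44 h 0 min = 2640 min at $49.50/h; overtime 5 h 9 min = 309 min at $74.25/h.
Pay = (2640 × $49.50 + 309 × $74.25) ÷ 60 = $2560.39.

$2560.39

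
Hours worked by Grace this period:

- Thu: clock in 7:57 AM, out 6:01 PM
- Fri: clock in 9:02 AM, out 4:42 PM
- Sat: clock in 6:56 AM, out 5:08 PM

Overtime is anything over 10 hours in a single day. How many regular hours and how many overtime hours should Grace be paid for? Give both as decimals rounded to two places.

Thu: 7:57 AM–6:01 PM = 10 h 4 min
Fri: 9:02 AM–4:42 PM = 7 h 40 min
Sat: 6:56 AM–5:08 PM = 10 h 12 min
Thu reg 10 h 0 min / OT 0 h 4 min; Fri reg 7 h 40 min / OT 0 h 0 min; Sat reg 10 h 0 min / OT 0 h 12 min.
Totals: regular 27 h 40 min, overtime 0 h 16 min.

Regular 27.67 hours, overtime 0.27 hours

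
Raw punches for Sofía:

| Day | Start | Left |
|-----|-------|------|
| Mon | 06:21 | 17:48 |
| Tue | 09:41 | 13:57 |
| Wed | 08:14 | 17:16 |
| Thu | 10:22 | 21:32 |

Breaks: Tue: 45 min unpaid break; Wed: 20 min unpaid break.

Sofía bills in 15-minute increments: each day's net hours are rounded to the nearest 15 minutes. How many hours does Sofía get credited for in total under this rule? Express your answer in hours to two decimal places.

35.00 hours

Mon: 06:21–17:48 = 11 h 27 min → rounds to 11 h 30 min
Tue: 09:41–13:57 = 4 h 16 min − 45 min = 3 h 31 min → rounds to 3 h 30 min
Wed: 08:14–17:16 = 9 h 2 min − 20 min = 8 h 42 min → rounds to 8 h 45 min
Thu: 10:22–21:32 = 11 h 10 min → rounds to 11 h 15 min
Total credited: 35 h 0 min.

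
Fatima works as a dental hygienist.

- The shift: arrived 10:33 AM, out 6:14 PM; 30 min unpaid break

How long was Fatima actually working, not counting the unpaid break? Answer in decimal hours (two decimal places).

7.18 hours

The shift: 10:33 AM–6:14 PM = 7 h 41 min; less 30 min break → 7 h 11 min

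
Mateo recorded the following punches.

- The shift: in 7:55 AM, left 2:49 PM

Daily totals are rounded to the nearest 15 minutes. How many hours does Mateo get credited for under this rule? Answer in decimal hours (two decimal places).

7.00 hours

The shift: 7:55 AM–2:49 PM = 6 h 54 min → rounds to 7 h 0 min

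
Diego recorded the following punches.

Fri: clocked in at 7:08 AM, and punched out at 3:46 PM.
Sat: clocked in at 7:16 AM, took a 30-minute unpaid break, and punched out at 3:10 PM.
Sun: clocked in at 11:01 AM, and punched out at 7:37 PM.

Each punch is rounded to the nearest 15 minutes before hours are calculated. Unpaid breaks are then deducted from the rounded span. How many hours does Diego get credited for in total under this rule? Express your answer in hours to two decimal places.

Fri: in 7:08 AM→7:15 AM, out 3:46 PM→3:45 PM; 8 h 30 min
Sat: in 7:16 AM→7:15 AM, out 3:10 PM→3:15 PM; 8 h 0 min − 30 min = 7 h 30 min
Sun: in 11:01 AM→11:00 AM, out 7:37 PM→7:30 PM; 8 h 30 min
Total credited: 24 h 30 min.

24.50 hours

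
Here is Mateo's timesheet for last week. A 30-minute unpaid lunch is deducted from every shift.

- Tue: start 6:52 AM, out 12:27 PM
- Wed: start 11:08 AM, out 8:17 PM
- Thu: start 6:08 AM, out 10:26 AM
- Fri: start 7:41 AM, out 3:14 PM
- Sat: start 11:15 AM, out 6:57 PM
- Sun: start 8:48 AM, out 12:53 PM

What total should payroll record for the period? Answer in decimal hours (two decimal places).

35.37 hours

Tue: 6:52 AM–12:27 PM = 5 h 35 min; less 30 min break → 5 h 5 min
Wed: 11:08 AM–8:17 PM = 9 h 9 min; less 30 min break → 8 h 39 min
Thu: 6:08 AM–10:26 AM = 4 h 18 min; less 30 min break → 3 h 48 min
Fri: 7:41 AM–3:14 PM = 7 h 33 min; less 30 min break → 7 h 3 min
Sat: 11:15 AM–6:57 PM = 7 h 42 min; less 30 min break → 7 h 12 min
Sun: 8:48 AM–12:53 PM = 4 h 5 min; less 30 min break → 3 h 35 min
Total: 5 h 5 min + 8 h 39 min + 3 h 48 min + 7 h 3 min + 7 h 12 min + 3 h 35 min = 35 h 22 min.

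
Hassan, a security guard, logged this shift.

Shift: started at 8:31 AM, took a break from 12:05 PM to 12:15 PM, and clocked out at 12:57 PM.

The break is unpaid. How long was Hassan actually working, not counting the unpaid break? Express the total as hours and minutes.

Shift: 8:31 AM–12:57 PM = 4 h 26 min; less 10 min break → 4 h 16 min

4 h 16 min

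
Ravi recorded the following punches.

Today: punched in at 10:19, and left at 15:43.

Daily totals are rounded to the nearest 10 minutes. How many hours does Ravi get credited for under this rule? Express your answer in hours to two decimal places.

Today: 10:19–15:43 = 5 h 24 min → rounds to 5 h 20 min

5.33 hours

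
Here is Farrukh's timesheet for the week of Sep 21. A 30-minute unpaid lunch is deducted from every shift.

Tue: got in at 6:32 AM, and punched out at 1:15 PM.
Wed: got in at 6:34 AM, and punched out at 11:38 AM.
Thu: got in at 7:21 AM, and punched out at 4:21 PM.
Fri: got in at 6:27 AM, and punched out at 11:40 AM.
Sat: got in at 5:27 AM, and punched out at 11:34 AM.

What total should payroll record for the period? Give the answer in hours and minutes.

29 h 37 min

Tue: 6:32 AM–1:15 PM = 6 h 43 min; less 30 min break → 6 h 13 min
Wed: 6:34 AM–11:38 AM = 5 h 4 min; less 30 min break → 4 h 34 min
Thu: 7:21 AM–4:21 PM = 9 h 0 min; less 30 min break → 8 h 30 min
Fri: 6:27 AM–11:40 AM = 5 h 13 min; less 30 min break → 4 h 43 min
Sat: 5:27 AM–11:34 AM = 6 h 7 min; less 30 min break → 5 h 37 min
Total: 6 h 13 min + 4 h 34 min + 8 h 30 min + 4 h 43 min + 5 h 37 min = 29 h 37 min.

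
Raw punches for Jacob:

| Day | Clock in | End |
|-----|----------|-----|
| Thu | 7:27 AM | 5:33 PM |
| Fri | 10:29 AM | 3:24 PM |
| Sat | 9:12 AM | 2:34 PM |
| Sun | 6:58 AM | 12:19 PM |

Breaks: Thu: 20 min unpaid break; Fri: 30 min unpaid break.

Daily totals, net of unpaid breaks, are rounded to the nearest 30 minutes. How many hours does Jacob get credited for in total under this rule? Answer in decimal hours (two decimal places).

Thu: 7:27 AM–5:33 PM = 10 h 6 min − 20 min = 9 h 46 min → rounds to 10 h 0 min
Fri: 10:29 AM–3:24 PM = 4 h 55 min − 30 min = 4 h 25 min → rounds to 4 h 30 min
Sat: 9:12 AM–2:34 PM = 5 h 22 min → rounds to 5 h 30 min
Sun: 6:58 AM–12:19 PM = 5 h 21 min → rounds to 5 h 30 min
Total credited: 25 h 30 min.

25.50 hours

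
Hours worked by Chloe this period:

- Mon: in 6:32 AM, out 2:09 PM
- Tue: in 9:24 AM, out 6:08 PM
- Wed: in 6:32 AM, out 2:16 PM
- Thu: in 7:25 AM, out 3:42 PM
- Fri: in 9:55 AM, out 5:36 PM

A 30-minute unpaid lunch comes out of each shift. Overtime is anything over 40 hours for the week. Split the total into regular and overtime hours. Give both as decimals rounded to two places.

Regular 37.55 hours, overtime 0.00 hours

Mon: 6:32 AM–2:09 PM = 7 h 37 min; less 30 min break → 7 h 7 min
Tue: 9:24 AM–6:08 PM = 8 h 44 min; less 30 min break → 8 h 14 min
Wed: 6:32 AM–2:16 PM = 7 h 44 min; less 30 min break → 7 h 14 min
Thu: 7:25 AM–3:42 PM = 8 h 17 min; less 30 min break → 7 h 47 min
Fri: 9:55 AM–5:36 PM = 7 h 41 min; less 30 min break → 7 h 11 min
Total worked: 37 h 33 min = 37.55 h.
Threshold 40 h → overtime 0 h 0 min, regular 37 h 33 min.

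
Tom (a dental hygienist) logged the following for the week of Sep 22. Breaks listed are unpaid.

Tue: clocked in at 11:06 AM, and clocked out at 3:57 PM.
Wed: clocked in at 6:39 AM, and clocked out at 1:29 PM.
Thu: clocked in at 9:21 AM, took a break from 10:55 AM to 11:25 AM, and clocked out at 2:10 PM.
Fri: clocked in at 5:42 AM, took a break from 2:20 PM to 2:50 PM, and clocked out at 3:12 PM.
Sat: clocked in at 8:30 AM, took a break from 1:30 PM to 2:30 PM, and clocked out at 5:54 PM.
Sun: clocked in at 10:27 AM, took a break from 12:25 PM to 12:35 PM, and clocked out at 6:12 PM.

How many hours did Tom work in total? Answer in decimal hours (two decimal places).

Tue: 11:06 AM–3:57 PM = 4 h 51 min
Wed: 6:39 AM–1:29 PM = 6 h 50 min
Thu: 9:21 AM–2:10 PM = 4 h 49 min; less 30 min break → 4 h 19 min
Fri: 5:42 AM–3:12 PM = 9 h 30 min; less 30 min break → 9 h 0 min
Sat: 8:30 AM–5:54 PM = 9 h 24 min; less 60 min break → 8 h 24 min
Sun: 10:27 AM–6:12 PM = 7 h 45 min; less 10 min break → 7 h 35 min
Total: 4 h 51 min + 6 h 50 min + 4 h 19 min + 9 h 0 min + 8 h 24 min + 7 h 35 min = 40 h 59 min.

40.98 hours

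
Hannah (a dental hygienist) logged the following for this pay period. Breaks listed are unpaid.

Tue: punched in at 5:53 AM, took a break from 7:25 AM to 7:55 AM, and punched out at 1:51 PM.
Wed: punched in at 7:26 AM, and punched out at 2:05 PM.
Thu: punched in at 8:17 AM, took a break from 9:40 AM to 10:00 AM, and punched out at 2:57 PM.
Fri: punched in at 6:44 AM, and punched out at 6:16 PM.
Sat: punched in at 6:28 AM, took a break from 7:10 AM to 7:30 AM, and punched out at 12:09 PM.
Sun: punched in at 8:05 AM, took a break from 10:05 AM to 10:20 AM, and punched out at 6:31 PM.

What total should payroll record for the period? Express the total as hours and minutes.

47 h 31 min

Tue: 5:53 AM–1:51 PM = 7 h 58 min; less 30 min break → 7 h 28 min
Wed: 7:26 AM–2:05 PM = 6 h 39 min
Thu: 8:17 AM–2:57 PM = 6 h 40 min; less 20 min break → 6 h 20 min
Fri: 6:44 AM–6:16 PM = 11 h 32 min
Sat: 6:28 AM–12:09 PM = 5 h 41 min; less 20 min break → 5 h 21 min
Sun: 8:05 AM–6:31 PM = 10 h 26 min; less 15 min break → 10 h 11 min
Total: 7 h 28 min + 6 h 39 min + 6 h 20 min + 11 h 32 min + 5 h 21 min + 10 h 11 min = 47 h 31 min.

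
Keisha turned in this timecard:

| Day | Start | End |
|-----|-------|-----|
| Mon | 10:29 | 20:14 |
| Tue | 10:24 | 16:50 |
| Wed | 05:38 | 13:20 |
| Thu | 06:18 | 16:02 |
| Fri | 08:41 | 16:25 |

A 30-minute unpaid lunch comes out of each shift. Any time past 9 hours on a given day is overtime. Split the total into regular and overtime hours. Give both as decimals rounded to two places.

Regular 38.37 hours, overtime 0.48 hours

Mon: 10:29–20:14 = 9 h 45 min; less 30 min break → 9 h 15 min
Tue: 10:24–16:50 = 6 h 26 min; less 30 min break → 5 h 56 min
Wed: 05:38–13:20 = 7 h 42 min; less 30 min break → 7 h 12 min
Thu: 06:18–16:02 = 9 h 44 min; less 30 min break → 9 h 14 min
Fri: 08:41–16:25 = 7 h 44 min; less 30 min break → 7 h 14 min
Mon reg 9 h 0 min / OT 0 h 15 min; Tue reg 5 h 56 min / OT 0 h 0 min; Wed reg 7 h 12 min / OT 0 h 0 min; Thu reg 9 h 0 min / OT 0 h 14 min; Fri reg 7 h 14 min / OT 0 h 0 min.
Totals: regular 38 h 22 min, overtime 0 h 29 min.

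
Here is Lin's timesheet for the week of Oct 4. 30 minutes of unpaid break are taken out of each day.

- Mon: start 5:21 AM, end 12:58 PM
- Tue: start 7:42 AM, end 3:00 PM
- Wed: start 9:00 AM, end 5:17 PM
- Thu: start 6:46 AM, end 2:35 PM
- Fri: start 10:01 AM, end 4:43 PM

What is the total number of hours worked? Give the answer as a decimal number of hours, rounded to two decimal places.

35.22 hours

Mon: 5:21 AM–12:58 PM = 7 h 37 min; less 30 min break → 7 h 7 min
Tue: 7:42 AM–3:00 PM = 7 h 18 min; less 30 min break → 6 h 48 min
Wed: 9:00 AM–5:17 PM = 8 h 17 min; less 30 min break → 7 h 47 min
Thu: 6:46 AM–2:35 PM = 7 h 49 min; less 30 min break → 7 h 19 min
Fri: 10:01 AM–4:43 PM = 6 h 42 min; less 30 min break → 6 h 12 min
Total: 7 h 7 min + 6 h 48 min + 7 h 47 min + 7 h 19 min + 6 h 12 min = 35 h 13 min.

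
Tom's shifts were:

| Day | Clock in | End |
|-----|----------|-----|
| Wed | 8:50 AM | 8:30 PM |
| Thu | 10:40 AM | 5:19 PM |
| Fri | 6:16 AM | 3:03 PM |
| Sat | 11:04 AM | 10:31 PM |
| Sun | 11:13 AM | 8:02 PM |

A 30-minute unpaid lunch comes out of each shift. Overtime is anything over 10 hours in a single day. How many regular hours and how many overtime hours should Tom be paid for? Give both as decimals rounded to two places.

Wed: 8:50 AM–8:30 PM = 11 h 40 min; less 30 min break → 11 h 10 min
Thu: 10:40 AM–5:19 PM = 6 h 39 min; less 30 min break → 6 h 9 min
Fri: 6:16 AM–3:03 PM = 8 h 47 min; less 30 min break → 8 h 17 min
Sat: 11:04 AM–10:31 PM = 11 h 27 min; less 30 min break → 10 h 57 min
Sun: 11:13 AM–8:02 PM = 8 h 49 min; less 30 min break → 8 h 19 min
Wed reg 10 h 0 min / OT 1 h 10 min; Thu reg 6 h 9 min / OT 0 h 0 min; Fri reg 8 h 17 min / OT 0 h 0 min; Sat reg 10 h 0 min / OT 0 h 57 min; Sun reg 8 h 19 min / OT 0 h 0 min.
Totals: regular 42 h 45 min, overtime 2 h 7 min.

Regular 42.75 hours, overtime 2.12 hours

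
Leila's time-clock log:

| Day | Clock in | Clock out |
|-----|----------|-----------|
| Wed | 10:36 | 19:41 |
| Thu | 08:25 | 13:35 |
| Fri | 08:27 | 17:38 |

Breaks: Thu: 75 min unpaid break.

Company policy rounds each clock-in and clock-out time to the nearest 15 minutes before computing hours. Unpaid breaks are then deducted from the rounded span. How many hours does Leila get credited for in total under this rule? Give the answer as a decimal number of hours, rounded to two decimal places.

22.25 hours

Wed: in 10:36→10:30, out 19:41→19:45; 9 h 15 min
Thu: in 08:25→08:30, out 13:35→13:30; 5 h 0 min − 75 min = 3 h 45 min
Fri: in 08:27→08:30, out 17:38→17:45; 9 h 15 min
Total credited: 22 h 15 min.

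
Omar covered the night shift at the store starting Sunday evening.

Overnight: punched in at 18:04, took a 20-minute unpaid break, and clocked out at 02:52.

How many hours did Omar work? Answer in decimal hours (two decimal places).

Overnight: 18:04 → midnight = 5 h 56 min; midnight → 02:52 = 2 h 52 min; span 8 h 48 min; less 20 min break → 8 h 28 min

8.47 hours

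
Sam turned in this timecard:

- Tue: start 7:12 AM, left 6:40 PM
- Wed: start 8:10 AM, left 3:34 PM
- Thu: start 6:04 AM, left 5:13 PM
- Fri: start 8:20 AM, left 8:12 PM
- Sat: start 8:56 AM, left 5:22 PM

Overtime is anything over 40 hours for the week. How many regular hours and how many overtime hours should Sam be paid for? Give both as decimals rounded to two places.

Regular 40.00 hours, overtime 10.32 hours

Tue: 7:12 AM–6:40 PM = 11 h 28 min
Wed: 8:10 AM–3:34 PM = 7 h 24 min
Thu: 6:04 AM–5:13 PM = 11 h 9 min
Fri: 8:20 AM–8:12 PM = 11 h 52 min
Sat: 8:56 AM–5:22 PM = 8 h 26 min
Total worked: 50 h 19 min = 50.32 h.
Threshold 40 h → overtime 10 h 19 min, regular 40 h 0 min.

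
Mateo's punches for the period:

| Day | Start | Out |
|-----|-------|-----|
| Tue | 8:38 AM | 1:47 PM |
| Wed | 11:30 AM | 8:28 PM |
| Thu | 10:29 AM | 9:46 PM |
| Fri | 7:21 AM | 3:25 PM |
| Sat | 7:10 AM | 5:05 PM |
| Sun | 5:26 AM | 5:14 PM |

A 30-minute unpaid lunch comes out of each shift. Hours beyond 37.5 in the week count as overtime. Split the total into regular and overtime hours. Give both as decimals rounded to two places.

Regular 37.50 hours, overtime 14.68 hours

Tue: 8:38 AM–1:47 PM = 5 h 9 min; less 30 min break → 4 h 39 min
Wed: 11:30 AM–8:28 PM = 8 h 58 min; less 30 min break → 8 h 28 min
Thu: 10:29 AM–9:46 PM = 11 h 17 min; less 30 min break → 10 h 47 min
Fri: 7:21 AM–3:25 PM = 8 h 4 min; less 30 min break → 7 h 34 min
Sat: 7:10 AM–5:05 PM = 9 h 55 min; less 30 min break → 9 h 25 min
Sun: 5:26 AM–5:14 PM = 11 h 48 min; less 30 min break → 11 h 18 min
Total worked: 52 h 11 min = 52.18 h.
Threshold 37.5 h → overtime 14 h 41 min, regular 37 h 30 min.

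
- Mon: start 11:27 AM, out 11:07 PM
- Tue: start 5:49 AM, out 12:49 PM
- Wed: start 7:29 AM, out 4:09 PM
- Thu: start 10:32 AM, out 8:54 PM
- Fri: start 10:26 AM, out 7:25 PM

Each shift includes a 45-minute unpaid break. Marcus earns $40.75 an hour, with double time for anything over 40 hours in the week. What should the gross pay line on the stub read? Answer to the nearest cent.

$1869.07

Mon: 11:27 AM–11:07 PM = 11 h 40 min; less 45 min break → 10 h 55 min
Tue: 5:49 AM–12:49 PM = 7 h 0 min; less 45 min break → 6 h 15 min
Wed: 7:29 AM–4:09 PM = 8 h 40 min; less 45 min break → 7 h 55 min
Thu: 10:32 AM–8:54 PM = 10 h 22 min; less 45 min break → 9 h 37 min
Fri: 10:26 AM–7:25 PM = 8 h 59 min; less 45 min break → 8 h 14 min
Total worked: 42 h 56 min = 2576 min.
Regular 40 h 0 min = 2400 min at $40.75/h; overtime 2 h 56 min = 176 min at $81.50/h.
Pay = (2400 × $40.75 + 176 × $81.50) ÷ 60 = $1869.07.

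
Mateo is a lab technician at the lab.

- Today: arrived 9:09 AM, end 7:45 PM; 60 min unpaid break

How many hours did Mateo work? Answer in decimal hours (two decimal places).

9.60 hours

Today: 9:09 AM–7:45 PM = 10 h 36 min; less 60 min break → 9 h 36 min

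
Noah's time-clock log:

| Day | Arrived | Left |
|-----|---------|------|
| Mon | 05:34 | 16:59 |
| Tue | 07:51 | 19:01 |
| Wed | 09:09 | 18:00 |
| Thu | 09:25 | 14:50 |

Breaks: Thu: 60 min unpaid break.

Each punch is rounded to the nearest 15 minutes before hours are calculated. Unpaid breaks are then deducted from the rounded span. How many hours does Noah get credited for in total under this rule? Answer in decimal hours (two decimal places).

Mon: in 05:34→05:30, out 16:59→17:00; 11 h 30 min
Tue: in 07:51→07:45, out 19:01→19:00; 11 h 15 min
Wed: in 09:09→09:15, out 18:00→18:00; 8 h 45 min
Thu: in 09:25→09:30, out 14:50→14:45; 5 h 15 min − 60 min = 4 h 15 min
Total credited: 35 h 45 min.

35.75 hours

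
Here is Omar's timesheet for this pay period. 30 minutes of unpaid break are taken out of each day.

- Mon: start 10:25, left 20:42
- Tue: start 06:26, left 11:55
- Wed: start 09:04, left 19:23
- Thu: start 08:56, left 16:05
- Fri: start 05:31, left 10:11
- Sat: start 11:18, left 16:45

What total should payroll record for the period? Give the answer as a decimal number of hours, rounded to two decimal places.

40.35 hours

Mon: 10:25–20:42 = 10 h 17 min; less 30 min break → 9 h 47 min
Tue: 06:26–11:55 = 5 h 29 min; less 30 min break → 4 h 59 min
Wed: 09:04–19:23 = 10 h 19 min; less 30 min break → 9 h 49 min
Thu: 08:56–16:05 = 7 h 9 min; less 30 min break → 6 h 39 min
Fri: 05:31–10:11 = 4 h 40 min; less 30 min break → 4 h 10 min
Sat: 11:18–16:45 = 5 h 27 min; less 30 min break → 4 h 57 min
Total: 9 h 47 min + 4 h 59 min + 9 h 49 min + 6 h 39 min + 4 h 10 min + 4 h 57 min = 40 h 21 min.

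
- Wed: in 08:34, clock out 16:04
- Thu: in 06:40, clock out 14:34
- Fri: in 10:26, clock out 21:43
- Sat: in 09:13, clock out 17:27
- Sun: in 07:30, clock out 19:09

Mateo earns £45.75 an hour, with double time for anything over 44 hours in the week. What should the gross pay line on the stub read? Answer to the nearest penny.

£2247.85

Wed: 08:34–16:04 = 7 h 30 min
Thu: 06:40–14:34 = 7 h 54 min
Fri: 10:26–21:43 = 11 h 17 min
Sat: 09:13–17:27 = 8 h 14 min
Sun: 07:30–19:09 = 11 h 39 min
Total worked: 46 h 34 min = 2794 min.
Regular 44 h 0 min = 2640 min at £45.75/h; overtime 2 h 34 min = 154 min at £91.50/h.
Pay = (2640 × £45.75 + 154 × £91.50) ÷ 60 = £2247.85.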